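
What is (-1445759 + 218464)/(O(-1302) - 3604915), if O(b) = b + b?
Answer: 1227295/3607519 ≈ 0.34020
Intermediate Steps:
O(b) = 2*b
(-1445759 + 218464)/(O(-1302) - 3604915) = (-1445759 + 218464)/(2*(-1302) - 3604915) = -1227295/(-2604 - 3604915) = -1227295/(-3607519) = -1227295*(-1/3607519) = 1227295/3607519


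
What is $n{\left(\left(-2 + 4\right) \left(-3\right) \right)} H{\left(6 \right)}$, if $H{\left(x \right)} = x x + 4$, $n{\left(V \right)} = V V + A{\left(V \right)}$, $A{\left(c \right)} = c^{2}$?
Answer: $2880$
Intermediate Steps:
$n{\left(V \right)} = 2 V^{2}$ ($n{\left(V \right)} = V V + V^{2} = V^{2} + V^{2} = 2 V^{2}$)
$H{\left(x \right)} = 4 + x^{2}$ ($H{\left(x \right)} = x^{2} + 4 = 4 + x^{2}$)
$n{\left(\left(-2 + 4\right) \left(-3\right) \right)} H{\left(6 \right)} = 2 \left(\left(-2 + 4\right) \left(-3\right)\right)^{2} \left(4 + 6^{2}\right) = 2 \left(2 \left(-3\right)\right)^{2} \left(4 + 36\right) = 2 \left(-6\right)^{2} \cdot 40 = 2 \cdot 36 \cdot 40 = 72 \cdot 40 = 2880$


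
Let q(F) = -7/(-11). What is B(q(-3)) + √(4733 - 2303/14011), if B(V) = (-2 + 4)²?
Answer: 4 + 4*√58068379335/14011 ≈ 72.796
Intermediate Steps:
q(F) = 7/11 (q(F) = -7*(-1/11) = 7/11)
B(V) = 4 (B(V) = 2² = 4)
B(q(-3)) + √(4733 - 2303/14011) = 4 + √(4733 - 2303/14011) = 4 + √(66311760/14011) = 4 + 4*√58068379335/14011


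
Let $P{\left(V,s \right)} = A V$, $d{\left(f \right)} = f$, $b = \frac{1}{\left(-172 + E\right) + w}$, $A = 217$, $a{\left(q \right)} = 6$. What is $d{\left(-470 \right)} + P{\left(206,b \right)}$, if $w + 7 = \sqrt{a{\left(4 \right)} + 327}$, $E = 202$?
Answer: $44232$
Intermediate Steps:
$w = -7 + 3 \sqrt{37}$ ($w = -7 + \sqrt{6 + 327} = -7 + \sqrt{333} = -7 + 3 \sqrt{37} \approx 11.248$)
$b = \frac{1}{23 + 3 \sqrt{37}}$ ($b = \frac{1}{\left(-172 + 202\right) - \left(7 - 3 \sqrt{37}\right)} = \frac{1}{30 - \left(7 - 3 \sqrt{37}\right)} = \frac{1}{23 + 3 \sqrt{37}} \approx 0.024243$)
$P{\left(V,s \right)} = 217 V$
$d{\left(-470 \right)} + P{\left(206,b \right)} = -470 + 217 \cdot 206 = -470 + 44702 = 44232$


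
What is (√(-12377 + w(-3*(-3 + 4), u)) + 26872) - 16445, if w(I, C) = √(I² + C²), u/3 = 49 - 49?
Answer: 10427 + I*√12374 ≈ 10427.0 + 111.24*I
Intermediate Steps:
u = 0 (u = 3*(49 - 49) = 3*0 = 0)
w(I, C) = √(C² + I²)
(√(-12377 + w(-3*(-3 + 4), u)) + 26872) - 16445 = (√(-12377 + √(0² + (-3*(-3 + 4))²)) + 26872) - 16445 = (√(-12377 + √(0 + (-3*1)²)) + 26872) - 16445 = (√(-12377 + √(0 + (-3)²)) + 26872) - 16445 = (√(-12377 + √(0 + 9)) + 26872) - 16445 = (√(-12377 + √9) + 26872) - 16445 = (√(-12377 + 3) + 26872) - 16445 = (√(-12374) + 26872) - 16445 = (I*√12374 + 26872) - 16445 = (26872 + I*√12374) - 16445 = 10427 + I*√12374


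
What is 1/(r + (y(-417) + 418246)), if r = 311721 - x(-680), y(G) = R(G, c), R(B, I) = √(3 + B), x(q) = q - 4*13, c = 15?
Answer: 730699/533921029015 - 3*I*√46/533921029015 ≈ 1.3686e-6 - 3.8109e-11*I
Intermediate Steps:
x(q) = -52 + q (x(q) = q - 52 = -52 + q)
y(G) = √(3 + G)
r = 312453 (r = 311721 - (-52 - 680) = 311721 - 1*(-732) = 311721 + 732 = 312453)
1/(r + (y(-417) + 418246)) = 1/(312453 + (√(3 - 417) + 418246)) = 1/(312453 + (√(-414) + 418246)) = 1/(312453 + (3*I*√46 + 418246)) = 1/(312453 + (418246 + 3*I*√46)) = 1/(730699 + 3*I*√46)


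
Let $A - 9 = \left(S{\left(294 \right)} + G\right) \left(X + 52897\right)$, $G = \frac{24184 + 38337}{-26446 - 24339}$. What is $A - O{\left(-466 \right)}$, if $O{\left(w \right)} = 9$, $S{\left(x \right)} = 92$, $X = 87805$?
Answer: $\frac{648593868698}{50785} \approx 1.2771 \cdot 10^{7}$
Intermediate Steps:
$G = - \frac{62521}{50785}$ ($G = \frac{62521}{-50785} = 62521 \left(- \frac{1}{50785}\right) = - \frac{62521}{50785} \approx -1.2311$)
$A = \frac{648594325763}{50785}$ ($A = 9 + \left(92 - \frac{62521}{50785}\right) \left(87805 + 52897\right) = 9 + \frac{4609699}{50785} \cdot 140702 = 9 + \frac{648593868698}{50785} = \frac{648594325763}{50785} \approx 1.2771 \cdot 10^{7}$)
$A - O{\left(-466 \right)} = \frac{648594325763}{50785} - 9 = \frac{648593868698}{50785}$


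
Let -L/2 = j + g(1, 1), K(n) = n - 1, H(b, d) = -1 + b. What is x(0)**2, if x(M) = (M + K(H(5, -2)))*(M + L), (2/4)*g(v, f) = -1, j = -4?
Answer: 1296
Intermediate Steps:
g(v, f) = -2 (g(v, f) = 2*(-1) = -2)
K(n) = -1 + n
L = 12 (L = -2*(-4 - 2) = -2*(-6) = 12)
x(M) = (3 + M)*(12 + M) (x(M) = (M + (-1 + (-1 + 5)))*(M + 12) = (M + (-1 + 4))*(12 + M) = (M + 3)*(12 + M) = (3 + M)*(12 + M))
x(0)**2 = (36 + 0**2 + 15*0)**2 = (36 + 0 + 0)**2 = 36**2 = 1296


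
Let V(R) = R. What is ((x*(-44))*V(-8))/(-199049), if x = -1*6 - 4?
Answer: 3520/199049 ≈ 0.017684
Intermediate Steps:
x = -10 (x = -6 - 4 = -10)
((x*(-44))*V(-8))/(-199049) = (-10*(-44)*(-8))/(-199049) = (440*(-8))*(-1/199049) = -3520*(-1/199049) = 3520/199049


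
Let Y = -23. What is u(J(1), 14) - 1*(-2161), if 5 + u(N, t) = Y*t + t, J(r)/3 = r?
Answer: 1848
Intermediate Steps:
J(r) = 3*r
u(N, t) = -5 - 22*t (u(N, t) = -5 + (-23*t + t) = -5 - 22*t)
u(J(1), 14) - 1*(-2161) = (-5 - 22*14) - 1*(-2161) = (-5 - 308) + 2161 = -313 + 2161 = 1848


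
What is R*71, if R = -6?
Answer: -426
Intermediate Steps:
R*71 = -6*71 = -426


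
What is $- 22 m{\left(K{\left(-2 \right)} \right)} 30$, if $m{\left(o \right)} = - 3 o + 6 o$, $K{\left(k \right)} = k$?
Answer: $3960$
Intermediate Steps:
$m{\left(o \right)} = 3 o$
$- 22 m{\left(K{\left(-2 \right)} \right)} 30 = - 22 \cdot 3 \left(-2\right) 30 = \left(-22\right) \left(-6\right) 30 = 132 \cdot 30 = 3960$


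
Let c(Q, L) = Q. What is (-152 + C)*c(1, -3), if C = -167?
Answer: -319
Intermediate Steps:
(-152 + C)*c(1, -3) = (-152 - 167)*1 = -319*1 = -319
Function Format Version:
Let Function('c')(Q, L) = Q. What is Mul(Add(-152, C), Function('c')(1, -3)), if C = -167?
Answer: -319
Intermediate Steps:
Mul(Add(-152, C), Function('c')(1, -3)) = Mul(Add(-152, -167), 1) = Mul(-319, 1) = -319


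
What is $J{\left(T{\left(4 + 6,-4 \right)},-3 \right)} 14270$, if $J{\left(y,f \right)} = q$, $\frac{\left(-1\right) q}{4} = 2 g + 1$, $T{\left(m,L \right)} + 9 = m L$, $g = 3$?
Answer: $-399560$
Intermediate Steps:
$T{\left(m,L \right)} = -9 + L m$ ($T{\left(m,L \right)} = -9 + m L = -9 + L m$)
$q = -28$ ($q = - 4 \left(2 \cdot 3 + 1\right) = - 4 \left(6 + 1\right) = \left(-4\right) 7 = -28$)
$J{\left(y,f \right)} = -28$
$J{\left(T{\left(4 + 6,-4 \right)},-3 \right)} 14270 = \left(-28\right) 14270 = -399560$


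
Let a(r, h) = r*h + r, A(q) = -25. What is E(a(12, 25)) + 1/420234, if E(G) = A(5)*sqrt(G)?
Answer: 1/420234 - 50*sqrt(78) ≈ -441.59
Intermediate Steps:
a(r, h) = r + h*r (a(r, h) = h*r + r = r + h*r)
E(G) = -25*sqrt(G)
E(a(12, 25)) + 1/420234 = -25*2*sqrt(3)*sqrt(1 + 25) + 1/420234 = -25*2*sqrt(78) + 1/420234 = -50*sqrt(78) + 1/420234 = 1/420234 - 50*sqrt(78)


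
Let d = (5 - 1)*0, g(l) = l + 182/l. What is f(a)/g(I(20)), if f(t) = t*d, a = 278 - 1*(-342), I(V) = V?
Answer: 0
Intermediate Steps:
a = 620 (a = 278 + 342 = 620)
d = 0 (d = 4*0 = 0)
f(t) = 0 (f(t) = t*0 = 0)
f(a)/g(I(20)) = 0/(20 + 182/20) = 0/(20 + 182*(1/20)) = 0/(20 + 91/10) = 0/(291/10) = 0*(10/291) = 0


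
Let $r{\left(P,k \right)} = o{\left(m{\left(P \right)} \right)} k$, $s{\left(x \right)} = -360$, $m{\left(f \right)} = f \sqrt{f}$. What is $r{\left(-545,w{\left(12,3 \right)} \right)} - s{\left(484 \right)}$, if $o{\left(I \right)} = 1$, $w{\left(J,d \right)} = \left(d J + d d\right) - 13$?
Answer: $392$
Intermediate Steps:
$m{\left(f \right)} = f^{\frac{3}{2}}$
$w{\left(J,d \right)} = -13 + d^{2} + J d$ ($w{\left(J,d \right)} = \left(J d + d^{2}\right) - 13 = \left(d^{2} + J d\right) - 13 = -13 + d^{2} + J d$)
$r{\left(P,k \right)} = k$ ($r{\left(P,k \right)} = 1 k = k$)
$r{\left(-545,w{\left(12,3 \right)} \right)} - s{\left(484 \right)} = \left(-13 + 3^{2} + 12 \cdot 3\right) - -360 = \left(-13 + 9 + 36\right) + 360 = 32 + 360 = 392$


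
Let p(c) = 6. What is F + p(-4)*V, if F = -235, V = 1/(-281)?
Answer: -66041/281 ≈ -235.02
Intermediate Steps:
V = -1/281 ≈ -0.0035587
F + p(-4)*V = -235 + 6*(-1/281) = -235 - 6/281 = -66041/281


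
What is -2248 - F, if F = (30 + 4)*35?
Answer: -3438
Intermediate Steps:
F = 1190 (F = 34*35 = 1190)
-2248 - F = -2248 - 1*1190 = -2248 - 1190 = -3438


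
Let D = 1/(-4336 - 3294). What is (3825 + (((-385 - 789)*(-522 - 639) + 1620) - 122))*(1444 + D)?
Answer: 15075952563303/7630 ≈ 1.9759e+9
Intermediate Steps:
D = -1/7630 (D = 1/(-7630) = -1/7630 ≈ -0.00013106)
(3825 + (((-385 - 789)*(-522 - 639) + 1620) - 122))*(1444 + D) = (3825 + (((-385 - 789)*(-522 - 639) + 1620) - 122))*(1444 - 1/7630) = (3825 + ((-1174*(-1161) + 1620) - 122))*(11017719/7630) = (3825 + ((1363014 + 1620) - 122))*(11017719/7630) = (3825 + (1364634 - 122))*(11017719/7630) = (3825 + 1364512)*(11017719/7630) = 1368337*(11017719/7630) = 15075952563303/7630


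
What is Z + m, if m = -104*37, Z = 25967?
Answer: 22119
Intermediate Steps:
m = -3848
Z + m = 25967 - 3848 = 22119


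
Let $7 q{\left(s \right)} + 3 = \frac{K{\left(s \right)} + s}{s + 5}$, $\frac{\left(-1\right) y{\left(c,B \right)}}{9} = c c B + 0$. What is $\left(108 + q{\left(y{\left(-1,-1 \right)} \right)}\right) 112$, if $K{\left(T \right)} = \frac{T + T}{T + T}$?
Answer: $\frac{84416}{7} \approx 12059.0$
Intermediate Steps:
$y{\left(c,B \right)} = - 9 B c^{2}$ ($y{\left(c,B \right)} = - 9 \left(c c B + 0\right) = - 9 \left(c^{2} B + 0\right) = - 9 \left(B c^{2} + 0\right) = - 9 B c^{2}$)
$K{\left(T \right)} = 1$ ($K{\left(T \right)} = \frac{2 T}{2 T} = 2 T \frac{1}{2 T} = 1$)
$q{\left(s \right)} = - \frac{3}{7} + \frac{1 + s}{7 \left(5 + s\right)}$ ($q{\left(s \right)} = - \frac{3}{7} + \frac{\left(1 + s\right) \frac{1}{s + 5}}{7} = - \frac{3}{7} + \frac{\left(1 + s\right) \frac{1}{5 + s}}{7} = - \frac{3}{7} + \frac{\frac{1}{5 + s} \left(1 + s\right)}{7} = - \frac{3}{7} + \frac{1 + s}{7 \left(5 + s\right)}$)
$\left(108 + q{\left(y{\left(-1,-1 \right)} \right)}\right) 112 = \left(108 + \frac{2 \left(-7 - \left(-9\right) \left(-1\right) \left(-1\right)^{2}\right)}{7 \left(5 - - 9 \left(-1\right)^{2}\right)}\right) 112 = \left(108 + \frac{2 \left(-7 - \left(-9\right) \left(-1\right) 1\right)}{7 \left(5 - \left(-9\right) 1\right)}\right) 112 = \left(108 + \frac{2 \left(-7 - 9\right)}{7 \left(5 + 9\right)}\right) 112 = \left(108 + \frac{2 \left(-7 - 9\right)}{7 \cdot 14}\right) 112 = \left(108 + \frac{2}{7} \cdot \frac{1}{14} \left(-16\right)\right) 112 = \left(108 - \frac{16}{49}\right) 112 = \frac{5276}{49} \cdot 112 = \frac{84416}{7}$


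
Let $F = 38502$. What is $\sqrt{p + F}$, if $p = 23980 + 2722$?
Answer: $2 \sqrt{16301} \approx 255.35$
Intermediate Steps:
$p = 26702$
$\sqrt{p + F} = \sqrt{26702 + 38502} = \sqrt{65204} = 2 \sqrt{16301}$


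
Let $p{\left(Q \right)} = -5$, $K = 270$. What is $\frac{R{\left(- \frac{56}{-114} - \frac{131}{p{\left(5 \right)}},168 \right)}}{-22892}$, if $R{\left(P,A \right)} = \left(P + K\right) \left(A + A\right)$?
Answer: $- \frac{2367596}{543685} \approx -4.3547$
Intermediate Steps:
$R{\left(P,A \right)} = 2 A \left(270 + P\right)$ ($R{\left(P,A \right)} = \left(P + 270\right) \left(A + A\right) = \left(270 + P\right) 2 A = 2 A \left(270 + P\right)$)
$\frac{R{\left(- \frac{56}{-114} - \frac{131}{p{\left(5 \right)}},168 \right)}}{-22892} = \frac{2 \cdot 168 \left(270 - \left(- \frac{131}{5} - \frac{28}{57}\right)\right)}{-22892} = 2 \cdot 168 \left(270 - - \frac{7607}{285}\right) \left(- \frac{1}{22892}\right) = 2 \cdot 168 \left(270 + \left(\frac{28}{57} + \frac{131}{5}\right)\right) \left(- \frac{1}{22892}\right) = 2 \cdot 168 \left(270 + \frac{7607}{285}\right) \left(- \frac{1}{22892}\right) = 2 \cdot 168 \cdot \frac{84557}{285} \left(- \frac{1}{22892}\right) = \frac{9470384}{95} \left(- \frac{1}{22892}\right) = - \frac{2367596}{543685}$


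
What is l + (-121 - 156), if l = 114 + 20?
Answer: -143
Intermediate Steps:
l = 134
l + (-121 - 156) = 134 + (-121 - 156) = 134 - 277 = -143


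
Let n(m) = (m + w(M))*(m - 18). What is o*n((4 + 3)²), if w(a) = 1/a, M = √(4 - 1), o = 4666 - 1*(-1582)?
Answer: 9490712 + 193688*√3/3 ≈ 9.6025e+6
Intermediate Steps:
o = 6248 (o = 4666 + 1582 = 6248)
M = √3 ≈ 1.7320
n(m) = (-18 + m)*(m + √3/3) (n(m) = (m + 1/(√3))*(m - 18) = (m + √3/3)*(-18 + m) = (-18 + m)*(m + √3/3))
o*n((4 + 3)²) = 6248*(((4 + 3)²)² - 18*(4 + 3)² - 6*√3 + (4 + 3)²*√3/3) = 6248*((7²)² - 18*7² - 6*√3 + (⅓)*7²*√3) = 6248*(49² - 18*49 - 6*√3 + (⅓)*49*√3) = 6248*(2401 - 882 - 6*√3 + 49*√3/3) = 6248*(1519 + 31*√3/3) = 9490712 + 193688*√3/3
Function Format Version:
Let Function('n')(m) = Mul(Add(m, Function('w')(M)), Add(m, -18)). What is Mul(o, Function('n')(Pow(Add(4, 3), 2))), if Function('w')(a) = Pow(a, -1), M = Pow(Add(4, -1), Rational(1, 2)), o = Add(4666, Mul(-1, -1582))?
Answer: Add(9490712, Mul(Rational(193688, 3), Pow(3, Rational(1, 2)))) ≈ 9.6025e+6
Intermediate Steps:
o = 6248 (o = Add(4666, 1582) = 6248)
M = Pow(3, Rational(1, 2)) ≈ 1.7320
Function('n')(m) = Mul(Add(-18, m), Add(m, Mul(Rational(1, 3), Pow(3, Rational(1, 2))))) (Function('n')(m) = Mul(Add(m, Pow(Pow(3, Rational(1, 2)), -1)), Add(m, -18)) = Mul(Add(m, Mul(Rational(1, 3), Pow(3, Rational(1, 2)))), Add(-18, m)) = Mul(Add(-18, m), Add(m, Mul(Rational(1, 3), Pow(3, Rational(1, 2))))))
Mul(o, Function('n')(Pow(Add(4, 3), 2))) = Mul(6248, Add(Pow(Pow(Add(4, 3), 2), 2), Mul(-18, Pow(Add(4, 3), 2)), Mul(-6, Pow(3, Rational(1, 2))), Mul(Rational(1, 3), Pow(Add(4, 3), 2), Pow(3, Rational(1, 2))))) = Mul(6248, Add(Pow(Pow(7, 2), 2), Mul(-18, Pow(7, 2)), Mul(-6, Pow(3, Rational(1, 2))), Mul(Rational(1, 3), Pow(7, 2), Pow(3, Rational(1, 2))))) = Mul(6248, Add(Pow(49, 2), Mul(-18, 49), Mul(-6, Pow(3, Rational(1, 2))), Mul(Rational(1, 3), 49, Pow(3, Rational(1, 2))))) = Mul(6248, Add(2401, -882, Mul(-6, Pow(3, Rational(1, 2))), Mul(Rational(49, 3), Pow(3, Rational(1, 2))))) = Mul(6248, Add(1519, Mul(Rational(31, 3), Pow(3, Rational(1, 2))))) = Add(9490712, Mul(Rational(193688, 3), Pow(3, Rational(1, 2))))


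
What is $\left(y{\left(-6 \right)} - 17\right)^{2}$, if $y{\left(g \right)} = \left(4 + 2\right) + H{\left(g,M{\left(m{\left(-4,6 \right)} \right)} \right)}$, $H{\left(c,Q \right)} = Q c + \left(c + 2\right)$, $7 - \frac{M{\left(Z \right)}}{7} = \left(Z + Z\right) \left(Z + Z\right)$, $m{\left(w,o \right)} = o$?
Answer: $32936121$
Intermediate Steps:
$M{\left(Z \right)} = 49 - 28 Z^{2}$ ($M{\left(Z \right)} = 49 - 7 \left(Z + Z\right) \left(Z + Z\right) = 49 - 7 \cdot 2 Z 2 Z = 49 - 7 \cdot 4 Z^{2} = 49 - 28 Z^{2}$)
$H{\left(c,Q \right)} = 2 + c + Q c$ ($H{\left(c,Q \right)} = Q c + \left(2 + c\right) = 2 + c + Q c$)
$y{\left(g \right)} = 8 - 958 g$ ($y{\left(g \right)} = \left(4 + 2\right) + \left(2 + g + \left(49 - 28 \cdot 6^{2}\right) g\right) = 6 + \left(2 + g + \left(49 - 1008\right) g\right) = 6 + \left(2 + g - 959 g\right) = 6 - \left(-2 + 958 g\right) = 8 - 958 g$)
$\left(y{\left(-6 \right)} - 17\right)^{2} = \left(\left(8 - -5748\right) - 17\right)^{2} = \left(\left(8 + 5748\right) - 17\right)^{2} = \left(5756 - 17\right)^{2} = 5739^{2} = 32936121$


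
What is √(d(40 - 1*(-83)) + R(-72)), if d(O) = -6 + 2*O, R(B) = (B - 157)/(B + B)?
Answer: √34789/12 ≈ 15.543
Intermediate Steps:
R(B) = (-157 + B)/(2*B) (R(B) = (-157 + B)/((2*B)) = (-157 + B)*(1/(2*B)) = (-157 + B)/(2*B))
√(d(40 - 1*(-83)) + R(-72)) = √((-6 + 2*(40 - 1*(-83))) + (½)*(-157 - 72)/(-72)) = √((-6 + 2*(40 + 83)) + (½)*(-1/72)*(-229)) = √((-6 + 2*123) + 229/144) = √((-6 + 246) + 229/144) = √(240 + 229/144) = √(34789/144) = √34789/12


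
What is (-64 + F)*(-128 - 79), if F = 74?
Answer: -2070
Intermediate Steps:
(-64 + F)*(-128 - 79) = (-64 + 74)*(-128 - 79) = 10*(-207) = -2070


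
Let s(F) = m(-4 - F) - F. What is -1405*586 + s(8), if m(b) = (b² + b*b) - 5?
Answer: -823055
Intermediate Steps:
m(b) = -5 + 2*b² (m(b) = (b² + b²) - 5 = 2*b² - 5 = -5 + 2*b²)
s(F) = -5 - F + 2*(-4 - F)² (s(F) = (-5 + 2*(-4 - F)²) - F = -5 - F + 2*(-4 - F)²)
-1405*586 + s(8) = -1405*586 + (-5 - 1*8 + 2*(4 + 8)²) = -823330 + (-5 - 8 + 2*12²) = -823330 + (-5 - 8 + 2*144) = -823330 + (-5 - 8 + 288) = -823330 + 275 = -823055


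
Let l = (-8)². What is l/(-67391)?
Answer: -64/67391 ≈ -0.00094968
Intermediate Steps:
l = 64
l/(-67391) = 64/(-67391) = 64*(-1/67391) = -64/67391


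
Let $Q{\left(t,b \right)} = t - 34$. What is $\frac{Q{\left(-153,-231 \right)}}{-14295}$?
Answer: $\frac{187}{14295} \approx 0.013081$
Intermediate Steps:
$Q{\left(t,b \right)} = -34 + t$
$\frac{Q{\left(-153,-231 \right)}}{-14295} = \frac{-34 - 153}{-14295} = \left(-187\right) \left(- \frac{1}{14295}\right) = \frac{187}{14295}$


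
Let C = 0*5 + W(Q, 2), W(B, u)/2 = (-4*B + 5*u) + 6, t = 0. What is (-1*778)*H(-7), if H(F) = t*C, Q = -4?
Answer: 0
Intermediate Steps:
W(B, u) = 12 - 8*B + 10*u (W(B, u) = 2*((-4*B + 5*u) + 6) = 2*(6 - 4*B + 5*u) = 12 - 8*B + 10*u)
C = 64 (C = 0*5 + (12 - 8*(-4) + 10*2) = 0 + (12 + 32 + 20) = 0 + 64 = 64)
H(F) = 0 (H(F) = 0*64 = 0)
(-1*778)*H(-7) = -1*778*0 = -778*0 = 0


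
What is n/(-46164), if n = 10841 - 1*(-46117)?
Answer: -9493/7694 ≈ -1.2338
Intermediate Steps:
n = 56958 (n = 10841 + 46117 = 56958)
n/(-46164) = 56958/(-46164) = 56958*(-1/46164) = -9493/7694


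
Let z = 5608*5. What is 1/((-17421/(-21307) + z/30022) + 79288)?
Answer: 319839377/25359984754347 ≈ 1.2612e-5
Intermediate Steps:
z = 28040
1/((-17421/(-21307) + z/30022) + 79288) = 1/((-17421/(-21307) + 28040/30022) + 79288) = 1/((-17421*(-1/21307) + 28040*(1/30022)) + 79288) = 1/((17421/21307 + 14020/15011) + 79288) = 1/(560230771/319839377 + 79288) = 1/(25359984754347/319839377) = 319839377/25359984754347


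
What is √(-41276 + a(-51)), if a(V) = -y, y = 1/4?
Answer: 3*I*√18345/2 ≈ 203.17*I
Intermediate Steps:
y = ¼ ≈ 0.25000
a(V) = -¼ (a(V) = -1*¼ = -¼)
√(-41276 + a(-51)) = √(-41276 - ¼) = √(-165105/4) = 3*I*√18345/2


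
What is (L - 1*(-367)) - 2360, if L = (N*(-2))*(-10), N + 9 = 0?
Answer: -2173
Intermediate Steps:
N = -9 (N = -9 + 0 = -9)
L = -180 (L = -9*(-2)*(-10) = 18*(-10) = -180)
(L - 1*(-367)) - 2360 = (-180 - 1*(-367)) - 2360 = (-180 + 367) - 2360 = 187 - 2360 = -2173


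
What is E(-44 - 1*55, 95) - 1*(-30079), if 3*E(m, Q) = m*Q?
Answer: 26944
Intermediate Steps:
E(m, Q) = Q*m/3 (E(m, Q) = (m*Q)/3 = (Q*m)/3 = Q*m/3)
E(-44 - 1*55, 95) - 1*(-30079) = (⅓)*95*(-44 - 1*55) - 1*(-30079) = (⅓)*95*(-44 - 55) + 30079 = (⅓)*95*(-99) + 30079 = -3135 + 30079 = 26944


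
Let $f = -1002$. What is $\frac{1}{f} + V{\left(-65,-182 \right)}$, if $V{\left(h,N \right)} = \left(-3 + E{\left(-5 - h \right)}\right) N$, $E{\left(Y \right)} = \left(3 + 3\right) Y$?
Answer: $- \frac{65103949}{1002} \approx -64974.0$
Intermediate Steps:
$E{\left(Y \right)} = 6 Y$
$V{\left(h,N \right)} = N \left(-33 - 6 h\right)$ ($V{\left(h,N \right)} = \left(-3 + 6 \left(-5 - h\right)\right) N = \left(-3 - \left(30 + 6 h\right)\right) N = \left(-33 - 6 h\right) N = N \left(-33 - 6 h\right)$)
$\frac{1}{f} + V{\left(-65,-182 \right)} = \frac{1}{-1002} - - 546 \left(11 + 2 \left(-65\right)\right) = - \frac{1}{1002} - - 546 \left(11 - 130\right) = - \frac{1}{1002} - \left(-546\right) \left(-119\right) = - \frac{1}{1002} - 64974 = - \frac{65103949}{1002}$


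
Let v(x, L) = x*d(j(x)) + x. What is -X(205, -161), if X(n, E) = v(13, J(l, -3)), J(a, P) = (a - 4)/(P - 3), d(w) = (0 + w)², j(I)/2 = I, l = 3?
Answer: -8801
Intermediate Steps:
j(I) = 2*I
d(w) = w²
J(a, P) = (-4 + a)/(-3 + P)
v(x, L) = x + 4*x³ (v(x, L) = x*(2*x)² + x = x*(4*x²) + x = 4*x³ + x = x + 4*x³)
X(n, E) = 8801 (X(n, E) = 13 + 4*13³ = 13 + 4*2197 = 13 + 8788 = 8801)
-X(205, -161) = -1*8801 = -8801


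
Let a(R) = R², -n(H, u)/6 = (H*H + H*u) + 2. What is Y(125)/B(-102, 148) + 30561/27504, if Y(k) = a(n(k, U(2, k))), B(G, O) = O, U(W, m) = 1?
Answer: 20473331962967/339216 ≈ 6.0355e+7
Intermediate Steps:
n(H, u) = -12 - 6*H² - 6*H*u (n(H, u) = -6*((H*H + H*u) + 2) = -6*((H² + H*u) + 2) = -6*(2 + H² + H*u) = -12 - 6*H² - 6*H*u)
Y(k) = (-12 - 6*k - 6*k²)² (Y(k) = (-12 - 6*k² - 6*k*1)² = (-12 - 6*k² - 6*k)² = (-12 - 6*k - 6*k²)²)
Y(125)/B(-102, 148) + 30561/27504 = (36*(2 + 125 + 125²)²)/148 + 30561/27504 = (36*(2 + 125 + 15625)²)*(1/148) + 30561*(1/27504) = (36*15752²)*(1/148) + 10187/9168 = (36*248125504)*(1/148) + 10187/9168 = 8932518144*(1/148) + 10187/9168 = 2233129536/37 + 10187/9168 = 20473331962967/339216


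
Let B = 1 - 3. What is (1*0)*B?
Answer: 0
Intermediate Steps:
B = -2
(1*0)*B = (1*0)*(-2) = 0*(-2) = 0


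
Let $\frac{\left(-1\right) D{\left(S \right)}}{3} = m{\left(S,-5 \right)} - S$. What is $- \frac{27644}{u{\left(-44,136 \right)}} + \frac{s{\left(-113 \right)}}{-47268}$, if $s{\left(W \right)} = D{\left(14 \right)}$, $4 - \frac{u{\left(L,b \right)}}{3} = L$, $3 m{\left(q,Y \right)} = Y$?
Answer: $- \frac{1512365}{7878} \approx -191.97$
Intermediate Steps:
$m{\left(q,Y \right)} = \frac{Y}{3}$
$u{\left(L,b \right)} = 12 - 3 L$
$D{\left(S \right)} = 5 + 3 S$ ($D{\left(S \right)} = - 3 \left(\frac{1}{3} \left(-5\right) - S\right) = - 3 \left(- \frac{5}{3} - S\right) = 5 + 3 S$)
$s{\left(W \right)} = 47$ ($s{\left(W \right)} = 5 + 3 \cdot 14 = 5 + 42 = 47$)
$- \frac{27644}{u{\left(-44,136 \right)}} + \frac{s{\left(-113 \right)}}{-47268} = - \frac{27644}{12 - -132} + \frac{47}{-47268} = - \frac{27644}{12 + 132} + 47 \left(- \frac{1}{47268}\right) = - \frac{27644}{144} - \frac{47}{47268} = \left(-27644\right) \frac{1}{144} - \frac{47}{47268} = - \frac{6911}{36} - \frac{47}{47268} = - \frac{1512365}{7878}$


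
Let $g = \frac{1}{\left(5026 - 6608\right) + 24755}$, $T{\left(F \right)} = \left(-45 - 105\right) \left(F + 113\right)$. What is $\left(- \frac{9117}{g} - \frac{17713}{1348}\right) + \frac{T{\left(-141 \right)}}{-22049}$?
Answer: $- \frac{6279326041166069}{29722052} \approx -2.1127 \cdot 10^{8}$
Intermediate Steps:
$T{\left(F \right)} = -16950 - 150 F$ ($T{\left(F \right)} = - 150 \left(113 + F\right) = -16950 - 150 F$)
$g = \frac{1}{23173}$ ($g = \frac{1}{-1582 + 24755} = \frac{1}{23173} \approx 4.3154 \cdot 10^{-5}$)
$\left(- \frac{9117}{g} - \frac{17713}{1348}\right) + \frac{T{\left(-141 \right)}}{-22049} = \left(- 9117 \frac{1}{\frac{1}{23173}} - \frac{17713}{1348}\right) + \frac{-16950 - -21150}{-22049} = \left(\left(-9117\right) 23173 - \frac{17713}{1348}\right) + \left(-16950 + 21150\right) \left(- \frac{1}{22049}\right) = \left(-211268241 - \frac{17713}{1348}\right) + 4200 \left(- \frac{1}{22049}\right) = - \frac{284789606581}{1348} - \frac{4200}{22049} = - \frac{6279326041166069}{29722052}$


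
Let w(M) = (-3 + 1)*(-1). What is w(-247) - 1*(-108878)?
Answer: 108880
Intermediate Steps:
w(M) = 2 (w(M) = -2*(-1) = 2)
w(-247) - 1*(-108878) = 2 - 1*(-108878) = 2 + 108878 = 108880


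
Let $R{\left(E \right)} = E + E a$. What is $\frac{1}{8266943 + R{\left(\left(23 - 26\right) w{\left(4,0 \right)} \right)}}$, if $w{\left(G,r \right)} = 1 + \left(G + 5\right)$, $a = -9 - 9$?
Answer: $\frac{1}{8267453} \approx 1.2096 \cdot 10^{-7}$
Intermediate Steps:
$a = -18$
$w{\left(G,r \right)} = 6 + G$ ($w{\left(G,r \right)} = 1 + \left(5 + G\right) = 6 + G$)
$R{\left(E \right)} = - 17 E$ ($R{\left(E \right)} = E + E \left(-18\right) = E - 18 E = - 17 E$)
$\frac{1}{8266943 + R{\left(\left(23 - 26\right) w{\left(4,0 \right)} \right)}} = \frac{1}{8266943 - 17 \left(23 - 26\right) \left(6 + 4\right)} = \frac{1}{8266943 - 17 \left(\left(-3\right) 10\right)} = \frac{1}{8266943 - -510} = \frac{1}{8266943 + 510} = \frac{1}{8267453}$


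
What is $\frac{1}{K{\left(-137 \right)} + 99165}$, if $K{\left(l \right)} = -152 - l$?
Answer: $\frac{1}{99150} \approx 1.0086 \cdot 10^{-5}$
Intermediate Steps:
$\frac{1}{K{\left(-137 \right)} + 99165} = \frac{1}{\left(-152 - -137\right) + 99165} = \frac{1}{\left(-152 + 137\right) + 99165} = \frac{1}{-15 + 99165} = \frac{1}{99150}$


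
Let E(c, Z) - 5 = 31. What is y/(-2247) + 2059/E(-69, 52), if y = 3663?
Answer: 1498235/26964 ≈ 55.564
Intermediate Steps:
E(c, Z) = 36 (E(c, Z) = 5 + 31 = 36)
y/(-2247) + 2059/E(-69, 52) = 3663/(-2247) + 2059/36 = 3663*(-1/2247) + 2059*(1/36) = -1221/749 + 2059/36 = 1498235/26964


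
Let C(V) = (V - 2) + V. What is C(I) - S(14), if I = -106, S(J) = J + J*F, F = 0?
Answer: -228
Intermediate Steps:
S(J) = J (S(J) = J + J*0 = J + 0 = J)
C(V) = -2 + 2*V (C(V) = (-2 + V) + V = -2 + 2*V)
C(I) - S(14) = (-2 + 2*(-106)) - 1*14 = (-2 - 212) - 14 = -214 - 14 = -228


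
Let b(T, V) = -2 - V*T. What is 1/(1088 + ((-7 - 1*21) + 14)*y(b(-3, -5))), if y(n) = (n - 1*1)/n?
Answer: 17/18244 ≈ 0.00093181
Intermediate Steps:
b(T, V) = -2 - T*V
y(n) = (-1 + n)/n (y(n) = (n - 1)/n = (-1 + n)/n)
1/(1088 + ((-7 - 1*21) + 14)*y(b(-3, -5))) = 1/(1088 + ((-7 - 1*21) + 14)*((-1 + (-2 - 1*(-3)*(-5)))/(-2 - 1*(-3)*(-5)))) = 1/(1088 + ((-7 - 21) + 14)*((-1 + (-2 - 15))/(-2 - 15))) = 1/(1088 + (-28 + 14)*((-1 - 17)/(-17))) = 1/(1088 - (-14)*(-18)/17) = 1/(1088 - 14*18/17) = 1/(1088 - 252/17) = 1/(18244/17) = 17/18244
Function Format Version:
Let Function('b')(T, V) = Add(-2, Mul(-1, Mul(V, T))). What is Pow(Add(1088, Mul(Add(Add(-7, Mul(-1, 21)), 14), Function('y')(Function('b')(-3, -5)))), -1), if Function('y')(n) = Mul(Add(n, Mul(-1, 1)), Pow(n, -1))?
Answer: Rational(17, 18244) ≈ 0.00093181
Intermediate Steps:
Function('b')(T, V) = Add(-2, Mul(-1, T, V)) (Function('b')(T, V) = Add(-2, Mul(-1, Mul(T, V))) = Add(-2, Mul(-1, T, V)))
Function('y')(n) = Mul(Pow(n, -1), Add(-1, n)) (Function('y')(n) = Mul(Add(n, -1), Pow(n, -1)) = Mul(Add(-1, n), Pow(n, -1)) = Mul(Pow(n, -1), Add(-1, n)))
Pow(Add(1088, Mul(Add(Add(-7, Mul(-1, 21)), 14), Function('y')(Function('b')(-3, -5)))), -1) = Pow(Add(1088, Mul(Add(Add(-7, Mul(-1, 21)), 14), Mul(Pow(Add(-2, Mul(-1, -3, -5)), -1), Add(-1, Add(-2, Mul(-1, -3, -5)))))), -1) = Pow(Add(1088, Mul(Add(Add(-7, -21), 14), Mul(Pow(Add(-2, -15), -1), Add(-1, Add(-2, -15))))), -1) = Pow(Add(1088, Mul(Add(-28, 14), Mul(Pow(-17, -1), Add(-1, -17)))), -1) = Pow(Add(1088, Mul(-14, Mul(Rational(-1, 17), -18))), -1) = Pow(Add(1088, Mul(-14, Rational(18, 17))), -1) = Pow(Add(1088, Rational(-252, 17)), -1) = Pow(Rational(18244, 17), -1) = Rational(17, 18244)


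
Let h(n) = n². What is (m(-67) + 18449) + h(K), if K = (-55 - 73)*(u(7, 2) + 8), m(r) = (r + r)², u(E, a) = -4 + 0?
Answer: 298549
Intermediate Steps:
u(E, a) = -4
m(r) = 4*r² (m(r) = (2*r)² = 4*r²)
K = -512 (K = (-55 - 73)*(-4 + 8) = -128*4 = -512)
(m(-67) + 18449) + h(K) = (4*(-67)² + 18449) + (-512)² = (4*4489 + 18449) + 262144 = (17956 + 18449) + 262144 = 36405 + 262144 = 298549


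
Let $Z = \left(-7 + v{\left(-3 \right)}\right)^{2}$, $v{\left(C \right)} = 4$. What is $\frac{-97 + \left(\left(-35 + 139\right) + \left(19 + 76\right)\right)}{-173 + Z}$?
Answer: $- \frac{51}{82} \approx -0.62195$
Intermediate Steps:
$Z = 9$ ($Z = \left(-7 + 4\right)^{2} = \left(-3\right)^{2} = 9$)
$\frac{-97 + \left(\left(-35 + 139\right) + \left(19 + 76\right)\right)}{-173 + Z} = \frac{-97 + \left(\left(-35 + 139\right) + \left(19 + 76\right)\right)}{-173 + 9} = \frac{-97 + \left(104 + 95\right)}{-164} = \left(-97 + 199\right) \left(- \frac{1}{164}\right) = 102 \left(- \frac{1}{164}\right) = - \frac{51}{82}$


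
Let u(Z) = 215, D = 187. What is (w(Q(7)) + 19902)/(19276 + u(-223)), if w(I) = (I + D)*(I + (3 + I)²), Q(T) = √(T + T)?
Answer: 24301/19491 + 444*√14/6497 ≈ 1.5025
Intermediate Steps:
Q(T) = √2*√T (Q(T) = √(2*T) = √2*√T)
w(I) = (187 + I)*(I + (3 + I)²) (w(I) = (I + 187)*(I + (3 + I)²) = (187 + I)*(I + (3 + I)²))
(w(Q(7)) + 19902)/(19276 + u(-223)) = ((1683 + (√2*√7)³ + 194*(√2*√7)² + 1318*(√2*√7)) + 19902)/(19276 + 215) = ((1683 + (√14)³ + 194*(√14)² + 1318*√14) + 19902)/19491 = ((1683 + 14*√14 + 194*14 + 1318*√14) + 19902)*(1/19491) = ((1683 + 14*√14 + 2716 + 1318*√14) + 19902)*(1/19491) = ((4399 + 1332*√14) + 19902)*(1/19491) = (24301 + 1332*√14)*(1/19491) = 24301/19491 + 444*√14/6497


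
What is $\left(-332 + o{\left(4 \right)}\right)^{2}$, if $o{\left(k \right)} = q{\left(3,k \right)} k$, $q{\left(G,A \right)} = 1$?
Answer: $107584$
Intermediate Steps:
$o{\left(k \right)} = k$ ($o{\left(k \right)} = 1 k = k$)
$\left(-332 + o{\left(4 \right)}\right)^{2} = \left(-332 + 4\right)^{2} = \left(-328\right)^{2} = 107584$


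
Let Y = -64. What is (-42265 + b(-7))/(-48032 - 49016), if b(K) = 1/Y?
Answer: 386423/887296 ≈ 0.43551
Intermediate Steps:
b(K) = -1/64 (b(K) = 1/(-64) = -1/64)
(-42265 + b(-7))/(-48032 - 49016) = (-42265 - 1/64)/(-48032 - 49016) = -2704961/64/(-97048) = -2704961/64*(-1/97048) = 386423/887296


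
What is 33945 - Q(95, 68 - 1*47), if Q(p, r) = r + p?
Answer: 33829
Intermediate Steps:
Q(p, r) = p + r
33945 - Q(95, 68 - 1*47) = 33945 - (95 + (68 - 1*47)) = 33945 - (95 + (68 - 47)) = 33945 - (95 + 21) = 33945 - 1*116 = 33945 - 116 = 33829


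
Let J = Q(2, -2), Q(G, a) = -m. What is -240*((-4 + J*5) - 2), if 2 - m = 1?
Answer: 2640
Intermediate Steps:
m = 1 (m = 2 - 1*1 = 2 - 1 = 1)
Q(G, a) = -1 (Q(G, a) = -1*1 = -1)
J = -1
-240*((-4 + J*5) - 2) = -240*((-4 - 1*5) - 2) = -240*((-4 - 5) - 2) = -240*(-9 - 2) = -240*(-11) = -80*(-33) = 2640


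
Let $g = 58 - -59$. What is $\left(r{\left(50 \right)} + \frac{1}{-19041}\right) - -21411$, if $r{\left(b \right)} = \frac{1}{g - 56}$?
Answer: $\frac{24868916891}{1161501} \approx 21411.0$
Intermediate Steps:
$g = 117$ ($g = 58 + 59 = 117$)
$r{\left(b \right)} = \frac{1}{61}$ ($r{\left(b \right)} = \frac{1}{117 - 56} = \frac{1}{61}$)
$\left(r{\left(50 \right)} + \frac{1}{-19041}\right) - -21411 = \left(\frac{1}{61} + \frac{1}{-19041}\right) - -21411 = \left(\frac{1}{61} - \frac{1}{19041}\right) + 21411 = \frac{18980}{1161501} + 21411 = \frac{24868916891}{1161501}$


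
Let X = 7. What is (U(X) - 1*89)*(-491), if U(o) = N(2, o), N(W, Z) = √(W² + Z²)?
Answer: 43699 - 491*√53 ≈ 40124.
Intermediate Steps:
U(o) = √(4 + o²) (U(o) = √(2² + o²) = √(4 + o²))
(U(X) - 1*89)*(-491) = (√(4 + 7²) - 1*89)*(-491) = (√(4 + 49) - 89)*(-491) = (√53 - 89)*(-491) = (-89 + √53)*(-491) = 43699 - 491*√53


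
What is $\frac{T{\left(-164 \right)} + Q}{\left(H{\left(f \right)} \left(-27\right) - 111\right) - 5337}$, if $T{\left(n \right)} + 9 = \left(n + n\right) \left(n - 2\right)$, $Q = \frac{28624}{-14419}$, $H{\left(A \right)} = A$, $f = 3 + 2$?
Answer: $- \frac{261642439}{26833759} \approx -9.7505$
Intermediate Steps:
$f = 5$
$Q = - \frac{28624}{14419}$ ($Q = 28624 \left(- \frac{1}{14419}\right) = - \frac{28624}{14419} \approx -1.9852$)
$T{\left(n \right)} = -9 + 2 n \left(-2 + n\right)$ ($T{\left(n \right)} = -9 + \left(n + n\right) \left(n - 2\right) = -9 + 2 n \left(-2 + n\right)$)
$\frac{T{\left(-164 \right)} + Q}{\left(H{\left(f \right)} \left(-27\right) - 111\right) - 5337} = \frac{\left(-9 - -656 + 2 \left(-164\right)^{2}\right) - \frac{28624}{14419}}{\left(5 \left(-27\right) - 111\right) - 5337} = \frac{\left(-9 + 656 + 2 \cdot 26896\right) - \frac{28624}{14419}}{\left(-135 - 111\right) - 5337} = \frac{\left(-9 + 656 + 53792\right) - \frac{28624}{14419}}{-246 - 5337} = \frac{54439 - \frac{28624}{14419}}{-5583} = \frac{784927317}{14419} \left(- \frac{1}{5583}\right) = - \frac{261642439}{26833759}$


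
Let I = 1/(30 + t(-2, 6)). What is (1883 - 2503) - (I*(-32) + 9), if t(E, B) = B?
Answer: -5653/9 ≈ -628.11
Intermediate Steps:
I = 1/36 (I = 1/(30 + 6) = 1/36 ≈ 0.027778)
(1883 - 2503) - (I*(-32) + 9) = (1883 - 2503) - ((1/36)*(-32) + 9) = -620 - (-8/9 + 9) = -620 - 1*73/9 = -620 - 73/9 = -5653/9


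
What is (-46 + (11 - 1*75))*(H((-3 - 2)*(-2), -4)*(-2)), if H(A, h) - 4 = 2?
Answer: 1320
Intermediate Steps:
H(A, h) = 6 (H(A, h) = 4 + 2 = 6)
(-46 + (11 - 1*75))*(H((-3 - 2)*(-2), -4)*(-2)) = (-46 + (11 - 1*75))*(6*(-2)) = (-46 + (11 - 75))*(-12) = (-46 - 64)*(-12) = -110*(-12) = 1320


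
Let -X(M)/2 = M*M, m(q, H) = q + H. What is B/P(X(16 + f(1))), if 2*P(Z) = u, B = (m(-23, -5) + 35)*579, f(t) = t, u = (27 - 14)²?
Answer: 8106/169 ≈ 47.964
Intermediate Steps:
u = 169 (u = 13² = 169)
m(q, H) = H + q
X(M) = -2*M² (X(M) = -2*M*M = -2*M²)
B = 4053 (B = ((-5 - 23) + 35)*579 = (-28 + 35)*579 = 7*579 = 4053)
P(Z) = 169/2 (P(Z) = (½)*169 = 169/2)
B/P(X(16 + f(1))) = 4053/(169/2) = 4053*(2/169) = 8106/169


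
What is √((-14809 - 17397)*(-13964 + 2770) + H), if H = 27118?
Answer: √360541082 ≈ 18988.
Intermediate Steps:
√((-14809 - 17397)*(-13964 + 2770) + H) = √((-14809 - 17397)*(-13964 + 2770) + 27118) = √(-32206*(-11194) + 27118) = √(360513964 + 27118) = √360541082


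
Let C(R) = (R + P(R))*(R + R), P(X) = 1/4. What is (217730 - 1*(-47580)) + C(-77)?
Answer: 554259/2 ≈ 2.7713e+5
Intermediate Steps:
P(X) = ¼
C(R) = 2*R*(¼ + R) (C(R) = (R + ¼)*(R + R) = (¼ + R)*(2*R) = 2*R*(¼ + R))
(217730 - 1*(-47580)) + C(-77) = (217730 - 1*(-47580)) + (½)*(-77)*(1 + 4*(-77)) = (217730 + 47580) + (½)*(-77)*(1 - 308) = 265310 + (½)*(-77)*(-307) = 265310 + 23639/2 = 554259/2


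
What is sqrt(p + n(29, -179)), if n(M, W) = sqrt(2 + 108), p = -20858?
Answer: sqrt(-20858 + sqrt(110)) ≈ 144.39*I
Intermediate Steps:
n(M, W) = sqrt(110)
sqrt(p + n(29, -179)) = sqrt(-20858 + sqrt(110))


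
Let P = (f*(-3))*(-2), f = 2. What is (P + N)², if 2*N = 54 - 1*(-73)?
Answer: 22801/4 ≈ 5700.3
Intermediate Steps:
N = 127/2 (N = (54 - 1*(-73))/2 = (54 + 73)/2 = (½)*127 = 127/2 ≈ 63.500)
P = 12 (P = (2*(-3))*(-2) = -6*(-2) = 12)
(P + N)² = (12 + 127/2)² = (151/2)² = 22801/4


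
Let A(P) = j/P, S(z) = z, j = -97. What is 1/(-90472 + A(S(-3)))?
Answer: -3/271319 ≈ -1.1057e-5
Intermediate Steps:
A(P) = -97/P
1/(-90472 + A(S(-3))) = 1/(-90472 - 97/(-3)) = 1/(-90472 - 97*(-⅓)) = 1/(-90472 + 97/3) = 1/(-271319/3) = -3/271319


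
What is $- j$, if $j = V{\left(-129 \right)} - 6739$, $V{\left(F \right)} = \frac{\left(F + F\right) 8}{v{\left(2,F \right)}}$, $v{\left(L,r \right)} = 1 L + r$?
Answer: $\frac{853789}{127} \approx 6722.8$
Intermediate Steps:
$v{\left(L,r \right)} = L + r$
$V{\left(F \right)} = \frac{16 F}{2 + F}$ ($V{\left(F \right)} = \frac{\left(F + F\right) 8}{2 + F} = \frac{2 F 8}{2 + F} = \frac{16 F}{2 + F}$)
$j = - \frac{853789}{127}$ ($j = 16 \left(-129\right) \frac{1}{2 - 129} - 6739 = 16 \left(-129\right) \frac{1}{-127} - 6739 = 16 \left(-129\right) \left(- \frac{1}{127}\right) - 6739 = \frac{2064}{127} - 6739 = - \frac{853789}{127} \approx -6722.8$)
$- j = \left(-1\right) \left(- \frac{853789}{127}\right) = \frac{853789}{127}$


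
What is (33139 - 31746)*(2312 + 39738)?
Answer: 58575650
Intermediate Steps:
(33139 - 31746)*(2312 + 39738) = 1393*42050 = 58575650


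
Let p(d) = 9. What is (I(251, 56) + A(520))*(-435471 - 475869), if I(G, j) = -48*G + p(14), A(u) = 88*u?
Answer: -30731296140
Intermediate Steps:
I(G, j) = 9 - 48*G (I(G, j) = -48*G + 9 = 9 - 48*G)
(I(251, 56) + A(520))*(-435471 - 475869) = ((9 - 48*251) + 88*520)*(-435471 - 475869) = ((9 - 12048) + 45760)*(-911340) = (-12039 + 45760)*(-911340) = 33721*(-911340) = -30731296140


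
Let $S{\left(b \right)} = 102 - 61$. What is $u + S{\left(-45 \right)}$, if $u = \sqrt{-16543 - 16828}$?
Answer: $41 + i \sqrt{33371} \approx 41.0 + 182.68 i$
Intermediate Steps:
$S{\left(b \right)} = 41$ ($S{\left(b \right)} = 102 - 61 = 41$)
$u = i \sqrt{33371}$ ($u = \sqrt{-33371} = i \sqrt{33371} \approx 182.68 i$)
$u + S{\left(-45 \right)} = i \sqrt{33371} + 41 = 41 + i \sqrt{33371}$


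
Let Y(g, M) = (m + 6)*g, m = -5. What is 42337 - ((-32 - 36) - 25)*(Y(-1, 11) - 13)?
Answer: 41035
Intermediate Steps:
Y(g, M) = g (Y(g, M) = (-5 + 6)*g = 1*g = g)
42337 - ((-32 - 36) - 25)*(Y(-1, 11) - 13) = 42337 - ((-32 - 36) - 25)*(-1 - 13) = 42337 - (-68 - 25)*(-14) = 42337 - (-93)*(-14) = 42337 - 1*1302 = 42337 - 1302 = 41035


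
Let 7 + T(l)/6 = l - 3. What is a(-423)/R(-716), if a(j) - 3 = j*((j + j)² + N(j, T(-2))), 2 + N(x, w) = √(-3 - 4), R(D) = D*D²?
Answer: 302747019/367061696 + 423*I*√7/367061696 ≈ 0.82479 + 3.049e-6*I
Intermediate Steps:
R(D) = D³
T(l) = -60 + 6*l (T(l) = -42 + 6*(l - 3) = -42 + 6*(-3 + l) = -42 + (-18 + 6*l) = -60 + 6*l)
N(x, w) = -2 + I*√7 (N(x, w) = -2 + √(-3 - 4) = -2 + √(-7) = -2 + I*√7)
a(j) = 3 + j*(-2 + 4*j² + I*√7) (a(j) = 3 + j*((j + j)² + (-2 + I*√7)) = 3 + j*((2*j)² + (-2 + I*√7)) = 3 + j*(4*j² + (-2 + I*√7)) = 3 + j*(-2 + 4*j² + I*√7))
a(-423)/R(-716) = (3 + 4*(-423)³ - 1*(-423)*(2 - I*√7))/((-716)³) = (3 + 4*(-75686967) + (846 - 423*I*√7))/(-367061696) = (3 - 302747868 + (846 - 423*I*√7))*(-1/367061696) = (-302747019 - 423*I*√7)*(-1/367061696) = 302747019/367061696 + 423*I*√7/367061696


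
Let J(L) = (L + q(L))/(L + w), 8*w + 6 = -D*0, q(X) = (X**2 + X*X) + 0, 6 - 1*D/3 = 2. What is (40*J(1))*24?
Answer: 11520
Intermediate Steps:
D = 12 (D = 18 - 3*2 = 18 - 6 = 12)
q(X) = 2*X**2 (q(X) = (X**2 + X**2) + 0 = 2*X**2 + 0 = 2*X**2)
w = -3/4 (w = -3/4 + (-1*12*0)/8 = -3/4 + (-12*0)/8 = -3/4 + (1/8)*0 = -3/4 + 0 = -3/4 ≈ -0.75000)
J(L) = (L + 2*L**2)/(-3/4 + L) (J(L) = (L + 2*L**2)/(L - 3/4) = (L + 2*L**2)/(-3/4 + L))
(40*J(1))*24 = (40*(4*1*(1 + 2*1)/(-3 + 4*1)))*24 = (40*(4*1*(1 + 2)/(-3 + 4)))*24 = (40*(4*1*3/1))*24 = (40*(4*1*1*3))*24 = (40*12)*24 = 480*24 = 11520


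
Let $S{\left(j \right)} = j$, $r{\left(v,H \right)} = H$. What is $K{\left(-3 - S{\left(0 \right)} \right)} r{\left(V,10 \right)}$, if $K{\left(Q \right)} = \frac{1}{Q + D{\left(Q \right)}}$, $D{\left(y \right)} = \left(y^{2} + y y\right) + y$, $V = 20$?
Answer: $\frac{5}{6} \approx 0.83333$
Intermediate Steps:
$D{\left(y \right)} = y + 2 y^{2}$ ($D{\left(y \right)} = \left(y^{2} + y^{2}\right) + y = 2 y^{2} + y = y + 2 y^{2}$)
$K{\left(Q \right)} = \frac{1}{Q + Q \left(1 + 2 Q\right)}$
$K{\left(-3 - S{\left(0 \right)} \right)} r{\left(V,10 \right)} = \frac{1}{2 \left(-3 - 0\right) \left(1 - 3\right)} 10 = \frac{1}{2 \left(-3 + 0\right) \left(1 + \left(-3 + 0\right)\right)} 10 = \frac{1}{2 \left(-3\right) \left(1 - 3\right)} 10 = \frac{1}{2} \left(- \frac{1}{3}\right) \frac{1}{-2} \cdot 10 = \frac{1}{2} \left(- \frac{1}{3}\right) \left(- \frac{1}{2}\right) 10 = \frac{1}{12} \cdot 10 = \frac{5}{6}$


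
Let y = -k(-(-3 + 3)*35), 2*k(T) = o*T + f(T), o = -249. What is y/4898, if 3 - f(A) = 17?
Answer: 7/4898 ≈ 0.0014292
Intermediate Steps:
f(A) = -14 (f(A) = 3 - 1*17 = 3 - 17 = -14)
k(T) = -7 - 249*T/2 (k(T) = (-249*T - 14)/2 = (-14 - 249*T)/2 = -7 - 249*T/2)
y = 7 (y = -(-7 - 249*(-(-3 + 3))*35/2) = -(-7 - 249*(-1*0)*35/2) = -(-7 - 0*35) = -(-7 - 249/2*0) = -(-7 + 0) = -1*(-7) = 7)
y/4898 = 7/4898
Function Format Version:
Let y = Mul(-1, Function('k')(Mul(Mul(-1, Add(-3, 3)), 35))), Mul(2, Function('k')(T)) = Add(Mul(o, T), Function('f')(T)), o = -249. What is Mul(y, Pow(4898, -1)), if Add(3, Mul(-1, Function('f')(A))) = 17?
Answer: Rational(7, 4898) ≈ 0.0014292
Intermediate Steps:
Function('f')(A) = -14 (Function('f')(A) = Add(3, Mul(-1, 17)) = Add(3, -17) = -14)
Function('k')(T) = Add(-7, Mul(Rational(-249, 2), T)) (Function('k')(T) = Mul(Rational(1, 2), Add(Mul(-249, T), -14)) = Mul(Rational(1, 2), Add(-14, Mul(-249, T))) = Add(-7, Mul(Rational(-249, 2), T)))
y = 7 (y = Mul(-1, Add(-7, Mul(Rational(-249, 2), Mul(Mul(-1, Add(-3, 3)), 35)))) = Mul(-1, Add(-7, Mul(Rational(-249, 2), Mul(Mul(-1, 0), 35)))) = Mul(-1, Add(-7, Mul(Rational(-249, 2), Mul(0, 35)))) = Mul(-1, Add(-7, Mul(Rational(-249, 2), 0))) = Mul(-1, Add(-7, 0)) = Mul(-1, -7) = 7)
Mul(y, Pow(4898, -1)) = Mul(7, Pow(4898, -1)) = Mul(7, Rational(1, 4898)) = Rational(7, 4898)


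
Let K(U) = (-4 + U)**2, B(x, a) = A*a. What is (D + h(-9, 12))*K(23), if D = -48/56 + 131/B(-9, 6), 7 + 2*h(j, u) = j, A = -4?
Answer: -868205/168 ≈ -5167.9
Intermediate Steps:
h(j, u) = -7/2 + j/2
B(x, a) = -4*a
D = -1061/168 (D = -48/56 + 131/((-4*6)) = -48*1/56 + 131/(-24) = -6/7 + 131*(-1/24) = -6/7 - 131/24 = -1061/168 ≈ -6.3155)
(D + h(-9, 12))*K(23) = (-1061/168 + (-7/2 + (1/2)*(-9)))*(-4 + 23)**2 = (-1061/168 + (-7/2 - 9/2))*19**2 = (-1061/168 - 8)*361 = -2405/168*361 = -868205/168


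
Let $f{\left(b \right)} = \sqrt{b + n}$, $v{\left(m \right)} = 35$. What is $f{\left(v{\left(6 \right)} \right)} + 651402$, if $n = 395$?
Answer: $651402 + \sqrt{430} \approx 6.5142 \cdot 10^{5}$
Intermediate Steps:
$f{\left(b \right)} = \sqrt{395 + b}$ ($f{\left(b \right)} = \sqrt{b + 395} = \sqrt{395 + b}$)
$f{\left(v{\left(6 \right)} \right)} + 651402 = \sqrt{395 + 35} + 651402 = \sqrt{430} + 651402 = 651402 + \sqrt{430}$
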